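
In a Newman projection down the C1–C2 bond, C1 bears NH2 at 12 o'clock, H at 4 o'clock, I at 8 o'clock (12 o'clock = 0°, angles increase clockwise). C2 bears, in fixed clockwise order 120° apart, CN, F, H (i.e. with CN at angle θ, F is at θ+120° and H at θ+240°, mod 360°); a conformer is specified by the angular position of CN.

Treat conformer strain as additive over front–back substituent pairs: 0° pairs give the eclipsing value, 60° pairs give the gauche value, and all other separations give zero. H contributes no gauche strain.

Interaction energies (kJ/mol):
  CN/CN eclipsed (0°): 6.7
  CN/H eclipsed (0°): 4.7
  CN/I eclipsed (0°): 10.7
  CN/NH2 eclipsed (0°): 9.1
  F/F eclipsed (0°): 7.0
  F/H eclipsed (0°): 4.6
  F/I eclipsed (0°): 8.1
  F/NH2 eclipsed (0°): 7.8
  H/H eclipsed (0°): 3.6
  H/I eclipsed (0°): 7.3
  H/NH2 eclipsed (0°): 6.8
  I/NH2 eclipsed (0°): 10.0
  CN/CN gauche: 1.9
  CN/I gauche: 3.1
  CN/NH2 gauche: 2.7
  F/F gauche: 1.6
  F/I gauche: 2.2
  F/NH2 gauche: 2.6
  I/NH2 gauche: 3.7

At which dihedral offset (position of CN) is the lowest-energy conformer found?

60°

CN at 0° (eclipsed): NH2(0°)/CN(0°) eclipsed 9.1; H(120°)/F(120°) eclipsed 4.6; I(240°)/H(240°) eclipsed 7.3 → 21.0 kJ/mol.
CN at 60° (staggered): NH2(0°)/CN(60°) gauche 2.7; I(240°)/F(180°) gauche 2.2 → 4.9 kJ/mol.
CN at 120° (eclipsed): NH2(0°)/H(0°) eclipsed 6.8; H(120°)/CN(120°) eclipsed 4.7; I(240°)/F(240°) eclipsed 8.1 → 19.6 kJ/mol.
CN at 180° (staggered): NH2(0°)/F(300°) gauche 2.6; I(240°)/CN(180°) gauche 3.1; I(240°)/F(300°) gauche 2.2 → 7.9 kJ/mol.
CN at 240° (eclipsed): NH2(0°)/F(0°) eclipsed 7.8; H(120°)/H(120°) eclipsed 3.6; I(240°)/CN(240°) eclipsed 10.7 → 22.1 kJ/mol.
CN at 300° (staggered): NH2(0°)/CN(300°) gauche 2.7; NH2(0°)/F(60°) gauche 2.6; I(240°)/CN(300°) gauche 3.1 → 8.4 kJ/mol.
The minimum (4.9 kJ/mol) occurs with CN at 60°.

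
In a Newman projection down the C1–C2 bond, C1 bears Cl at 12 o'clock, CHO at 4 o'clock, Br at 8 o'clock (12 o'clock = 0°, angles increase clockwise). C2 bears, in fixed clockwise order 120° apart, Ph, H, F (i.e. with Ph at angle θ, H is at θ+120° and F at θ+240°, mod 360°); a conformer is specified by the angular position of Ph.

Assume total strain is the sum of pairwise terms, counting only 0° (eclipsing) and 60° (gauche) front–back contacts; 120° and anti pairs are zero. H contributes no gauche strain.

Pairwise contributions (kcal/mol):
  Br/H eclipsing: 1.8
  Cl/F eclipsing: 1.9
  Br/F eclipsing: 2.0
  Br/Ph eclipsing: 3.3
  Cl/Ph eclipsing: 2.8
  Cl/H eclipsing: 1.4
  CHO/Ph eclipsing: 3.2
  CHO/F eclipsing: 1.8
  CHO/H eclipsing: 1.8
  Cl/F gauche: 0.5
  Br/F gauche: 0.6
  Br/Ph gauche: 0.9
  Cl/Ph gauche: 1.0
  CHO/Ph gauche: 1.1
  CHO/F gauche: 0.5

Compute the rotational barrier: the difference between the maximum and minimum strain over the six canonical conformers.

3.9 kcal/mol

Ph at 0° is eclipsed. Cl at 0° is eclipsed with Ph at 0° (2.8); CHO at 120° is eclipsed with H at 120° (1.8); Br at 240° is eclipsed with F at 240° (2.0). Total 6.6 kcal/mol.
Ph at 60° is staggered. Cl at 0° is gauche with Ph at 60° (1.0); Cl at 0° is gauche with F at 300° (0.5); CHO at 120° is gauche with Ph at 60° (1.1); Br at 240° is gauche with F at 300° (0.6). Total 3.2 kcal/mol.
Ph at 120° is eclipsed. Cl at 0° is eclipsed with F at 0° (1.9); CHO at 120° is eclipsed with Ph at 120° (3.2); Br at 240° is eclipsed with H at 240° (1.8). Total 6.9 kcal/mol.
Ph at 180° is staggered. Cl at 0° is gauche with F at 60° (0.5); CHO at 120° is gauche with Ph at 180° (1.1); CHO at 120° is gauche with F at 60° (0.5); Br at 240° is gauche with Ph at 180° (0.9). Total 3.0 kcal/mol.
Ph at 240° is eclipsed. Cl at 0° is eclipsed with H at 0° (1.4); CHO at 120° is eclipsed with F at 120° (1.8); Br at 240° is eclipsed with Ph at 240° (3.3). Total 6.5 kcal/mol.
Ph at 300° is staggered. Cl at 0° is gauche with Ph at 300° (1.0); CHO at 120° is gauche with F at 180° (0.5); Br at 240° is gauche with Ph at 300° (0.9); Br at 240° is gauche with F at 180° (0.6). Total 3.0 kcal/mol.
Max at 120° (6.9 kcal/mol), min at 180° (3.0 kcal/mol); barrier = 3.9 kcal/mol.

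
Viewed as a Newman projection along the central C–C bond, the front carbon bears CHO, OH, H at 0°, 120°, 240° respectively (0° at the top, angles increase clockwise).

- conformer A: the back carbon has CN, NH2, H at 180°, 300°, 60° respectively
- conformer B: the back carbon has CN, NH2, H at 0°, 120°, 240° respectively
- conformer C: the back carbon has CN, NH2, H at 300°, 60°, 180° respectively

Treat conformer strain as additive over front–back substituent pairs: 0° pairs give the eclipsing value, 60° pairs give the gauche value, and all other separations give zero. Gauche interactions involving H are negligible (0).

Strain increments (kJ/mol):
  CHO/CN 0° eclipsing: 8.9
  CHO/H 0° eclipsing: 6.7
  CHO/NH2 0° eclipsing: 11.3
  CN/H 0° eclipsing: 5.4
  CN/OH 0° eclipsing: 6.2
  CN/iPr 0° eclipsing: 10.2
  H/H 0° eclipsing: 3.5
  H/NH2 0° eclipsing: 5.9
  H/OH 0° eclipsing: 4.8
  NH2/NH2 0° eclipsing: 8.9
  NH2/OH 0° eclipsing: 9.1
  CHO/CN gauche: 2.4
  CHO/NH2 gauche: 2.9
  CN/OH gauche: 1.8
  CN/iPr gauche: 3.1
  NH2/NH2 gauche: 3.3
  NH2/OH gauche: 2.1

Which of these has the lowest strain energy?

A

A (staggered): CHO(0°)/NH2(300°) gauche 2.9; OH(120°)/CN(180°) gauche 1.8 → 4.7 kJ/mol.
B (eclipsed): CHO(0°)/CN(0°) eclipsed 8.9; OH(120°)/NH2(120°) eclipsed 9.1; H(240°)/H(240°) eclipsed 3.5 → 21.5 kJ/mol.
C (staggered): CHO(0°)/CN(300°) gauche 2.4; CHO(0°)/NH2(60°) gauche 2.9; OH(120°)/NH2(60°) gauche 2.1 → 7.4 kJ/mol.
A has the lowest total (4.7 kJ/mol).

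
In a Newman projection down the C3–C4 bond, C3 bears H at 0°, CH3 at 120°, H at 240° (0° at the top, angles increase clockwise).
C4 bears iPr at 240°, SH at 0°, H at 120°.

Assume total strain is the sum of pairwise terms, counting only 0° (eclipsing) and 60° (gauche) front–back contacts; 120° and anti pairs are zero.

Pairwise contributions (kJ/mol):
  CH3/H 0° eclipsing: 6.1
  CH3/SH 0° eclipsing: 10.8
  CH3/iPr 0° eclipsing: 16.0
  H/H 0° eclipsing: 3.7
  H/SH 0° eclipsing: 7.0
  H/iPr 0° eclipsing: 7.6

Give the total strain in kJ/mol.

20.7 kJ/mol

This conformer (eclipsed): H(0°)/SH(0°) eclipsed 7.0; CH3(120°)/H(120°) eclipsed 6.1; H(240°)/iPr(240°) eclipsed 7.6 → 20.7 kJ/mol.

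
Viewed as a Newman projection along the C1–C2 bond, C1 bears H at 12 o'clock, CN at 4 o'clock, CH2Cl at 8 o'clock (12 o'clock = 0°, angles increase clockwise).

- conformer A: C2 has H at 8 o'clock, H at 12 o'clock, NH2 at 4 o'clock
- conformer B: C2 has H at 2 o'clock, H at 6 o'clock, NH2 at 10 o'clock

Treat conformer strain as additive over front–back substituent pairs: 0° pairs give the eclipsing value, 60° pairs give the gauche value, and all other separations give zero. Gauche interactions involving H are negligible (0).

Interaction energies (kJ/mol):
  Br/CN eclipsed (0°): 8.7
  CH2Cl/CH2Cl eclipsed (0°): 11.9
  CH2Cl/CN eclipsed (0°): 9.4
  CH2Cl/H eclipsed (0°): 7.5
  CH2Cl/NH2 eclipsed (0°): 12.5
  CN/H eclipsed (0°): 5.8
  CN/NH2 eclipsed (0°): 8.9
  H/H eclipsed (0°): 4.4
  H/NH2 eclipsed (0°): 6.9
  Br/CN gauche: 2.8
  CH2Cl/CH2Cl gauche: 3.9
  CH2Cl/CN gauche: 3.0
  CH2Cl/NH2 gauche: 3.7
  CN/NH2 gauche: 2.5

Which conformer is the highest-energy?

A (eclipsed): H–H eclipsed, CN–NH2 eclipsed, CH2Cl–H eclipsed; 4.4 + 8.9 + 7.5 = 20.8 kJ/mol.
B (staggered): CH2Cl–NH2 gauche; 3.7 = 3.7 kJ/mol.
A has the highest total (20.8 kJ/mol).

A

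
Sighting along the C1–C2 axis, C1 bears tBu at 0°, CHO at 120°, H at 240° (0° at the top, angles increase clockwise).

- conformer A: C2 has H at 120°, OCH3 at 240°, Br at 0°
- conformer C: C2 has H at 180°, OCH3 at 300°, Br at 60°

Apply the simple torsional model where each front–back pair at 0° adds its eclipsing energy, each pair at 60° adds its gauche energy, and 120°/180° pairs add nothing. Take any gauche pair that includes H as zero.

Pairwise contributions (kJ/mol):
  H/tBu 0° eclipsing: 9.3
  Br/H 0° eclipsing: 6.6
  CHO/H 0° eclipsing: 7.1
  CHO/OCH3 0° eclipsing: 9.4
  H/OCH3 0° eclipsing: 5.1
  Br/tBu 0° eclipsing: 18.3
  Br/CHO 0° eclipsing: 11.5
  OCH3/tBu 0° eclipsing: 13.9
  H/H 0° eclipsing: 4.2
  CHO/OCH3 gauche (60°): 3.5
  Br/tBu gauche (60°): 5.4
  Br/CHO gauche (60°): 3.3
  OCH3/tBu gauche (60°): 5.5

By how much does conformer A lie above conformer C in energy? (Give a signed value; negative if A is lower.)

A (eclipsed): tBu–Br eclipsed, CHO–H eclipsed, H–OCH3 eclipsed; 18.3 + 7.1 + 5.1 = 30.5 kJ/mol.
C (staggered): tBu–OCH3 gauche, tBu–Br gauche, CHO–Br gauche; 5.5 + 5.4 + 3.3 = 14.2 kJ/mol.
E(A) − E(C) = 30.5 − 14.2 = +16.3 kJ/mol.

+16.3 kJ/mol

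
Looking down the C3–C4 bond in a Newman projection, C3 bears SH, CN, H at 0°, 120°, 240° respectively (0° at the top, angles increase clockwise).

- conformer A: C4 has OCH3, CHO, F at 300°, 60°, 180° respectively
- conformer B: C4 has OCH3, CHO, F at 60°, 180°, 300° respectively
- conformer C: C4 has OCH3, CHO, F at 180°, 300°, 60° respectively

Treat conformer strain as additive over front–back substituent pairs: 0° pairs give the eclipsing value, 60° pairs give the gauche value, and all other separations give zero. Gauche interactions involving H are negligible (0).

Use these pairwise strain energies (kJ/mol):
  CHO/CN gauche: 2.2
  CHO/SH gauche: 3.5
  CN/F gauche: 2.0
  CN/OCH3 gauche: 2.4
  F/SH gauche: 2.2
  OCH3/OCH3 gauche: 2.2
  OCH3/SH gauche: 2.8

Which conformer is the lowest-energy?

B

A is staggered. SH at 0° is gauche with OCH3 at 300° (2.8); SH at 0° is gauche with CHO at 60° (3.5); CN at 120° is gauche with CHO at 60° (2.2); CN at 120° is gauche with F at 180° (2.0). Total 10.5 kJ/mol.
B is staggered. SH at 0° is gauche with OCH3 at 60° (2.8); SH at 0° is gauche with F at 300° (2.2); CN at 120° is gauche with OCH3 at 60° (2.4); CN at 120° is gauche with CHO at 180° (2.2). Total 9.6 kJ/mol.
C is staggered. SH at 0° is gauche with CHO at 300° (3.5); SH at 0° is gauche with F at 60° (2.2); CN at 120° is gauche with OCH3 at 180° (2.4); CN at 120° is gauche with F at 60° (2.0). Total 10.1 kJ/mol.
B has the lowest total (9.6 kJ/mol).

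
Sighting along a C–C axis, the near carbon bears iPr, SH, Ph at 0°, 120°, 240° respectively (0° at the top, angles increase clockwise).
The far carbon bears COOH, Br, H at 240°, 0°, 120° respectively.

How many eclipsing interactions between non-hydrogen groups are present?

Non-H eclipsing pairs: iPr(0°)/Br(0°); Ph(240°)/COOH(240°) — 2 interactions.

2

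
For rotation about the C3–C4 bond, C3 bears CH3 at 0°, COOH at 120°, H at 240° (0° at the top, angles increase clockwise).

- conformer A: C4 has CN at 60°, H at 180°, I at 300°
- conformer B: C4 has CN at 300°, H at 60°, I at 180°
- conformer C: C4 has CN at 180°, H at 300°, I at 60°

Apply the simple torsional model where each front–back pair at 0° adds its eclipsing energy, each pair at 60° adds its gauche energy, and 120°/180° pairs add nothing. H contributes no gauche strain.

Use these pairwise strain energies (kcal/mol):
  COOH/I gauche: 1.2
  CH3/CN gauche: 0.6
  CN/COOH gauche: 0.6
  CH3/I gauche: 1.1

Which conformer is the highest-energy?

C

A (staggered): CH3–CN gauche, CH3–I gauche, COOH–CN gauche; 0.6 + 1.1 + 0.6 = 2.3 kcal/mol.
B (staggered): CH3–CN gauche, COOH–I gauche; 0.6 + 1.2 = 1.8 kcal/mol.
C (staggered): CH3–I gauche, COOH–CN gauche, COOH–I gauche; 1.1 + 0.6 + 1.2 = 2.9 kcal/mol.
C has the highest total (2.9 kcal/mol).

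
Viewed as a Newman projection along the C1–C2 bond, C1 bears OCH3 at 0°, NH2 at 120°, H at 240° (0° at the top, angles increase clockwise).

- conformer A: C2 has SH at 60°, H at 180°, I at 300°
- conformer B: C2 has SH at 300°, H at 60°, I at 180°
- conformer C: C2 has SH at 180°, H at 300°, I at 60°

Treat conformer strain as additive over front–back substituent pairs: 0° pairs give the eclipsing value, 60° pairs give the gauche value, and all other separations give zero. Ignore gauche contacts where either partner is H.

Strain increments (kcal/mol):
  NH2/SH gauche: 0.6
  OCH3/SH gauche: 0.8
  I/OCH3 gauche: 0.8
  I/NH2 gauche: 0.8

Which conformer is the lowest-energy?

A is staggered. OCH3 at 0° is gauche with SH at 60° (0.8); OCH3 at 0° is gauche with I at 300° (0.8); NH2 at 120° is gauche with SH at 60° (0.6). Total 2.2 kcal/mol.
B is staggered. OCH3 at 0° is gauche with SH at 300° (0.8); NH2 at 120° is gauche with I at 180° (0.8). Total 1.6 kcal/mol.
C is staggered. OCH3 at 0° is gauche with I at 60° (0.8); NH2 at 120° is gauche with SH at 180° (0.6); NH2 at 120° is gauche with I at 60° (0.8). Total 2.2 kcal/mol.
B has the lowest total (1.6 kcal/mol).

B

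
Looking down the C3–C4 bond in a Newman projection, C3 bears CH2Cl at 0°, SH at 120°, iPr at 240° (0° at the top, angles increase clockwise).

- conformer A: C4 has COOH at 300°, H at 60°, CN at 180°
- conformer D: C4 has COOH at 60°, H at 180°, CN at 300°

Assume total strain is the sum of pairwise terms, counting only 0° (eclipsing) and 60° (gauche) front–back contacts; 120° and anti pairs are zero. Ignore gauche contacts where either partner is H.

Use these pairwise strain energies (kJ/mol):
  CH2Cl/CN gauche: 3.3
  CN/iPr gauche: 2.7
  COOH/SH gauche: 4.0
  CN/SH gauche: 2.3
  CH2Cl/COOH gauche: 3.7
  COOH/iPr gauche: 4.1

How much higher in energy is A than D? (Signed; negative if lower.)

-0.9 kJ/mol

A is staggered. CH2Cl at 0° is gauche with COOH at 300° (3.7); SH at 120° is gauche with CN at 180° (2.3); iPr at 240° is gauche with COOH at 300° (4.1); iPr at 240° is gauche with CN at 180° (2.7). Total 12.8 kJ/mol.
D is staggered. CH2Cl at 0° is gauche with COOH at 60° (3.7); CH2Cl at 0° is gauche with CN at 300° (3.3); SH at 120° is gauche with COOH at 60° (4.0); iPr at 240° is gauche with CN at 300° (2.7). Total 13.7 kJ/mol.
E(A) − E(D) = 12.8 − 13.7 = -0.9 kJ/mol.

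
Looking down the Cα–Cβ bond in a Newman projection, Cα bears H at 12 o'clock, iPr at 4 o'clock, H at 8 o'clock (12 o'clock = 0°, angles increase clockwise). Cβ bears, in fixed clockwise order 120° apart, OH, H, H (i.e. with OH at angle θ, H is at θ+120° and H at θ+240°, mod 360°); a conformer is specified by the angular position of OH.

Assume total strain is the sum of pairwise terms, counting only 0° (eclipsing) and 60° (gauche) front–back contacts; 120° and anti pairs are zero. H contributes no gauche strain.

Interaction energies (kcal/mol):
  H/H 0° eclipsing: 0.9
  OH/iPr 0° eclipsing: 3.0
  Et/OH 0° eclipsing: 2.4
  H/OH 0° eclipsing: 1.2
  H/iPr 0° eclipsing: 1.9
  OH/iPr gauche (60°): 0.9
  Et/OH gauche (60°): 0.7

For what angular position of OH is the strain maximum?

120°

OH at 0° (eclipsed): H(0°)/OH(0°) eclipsed 1.2; iPr(120°)/H(120°) eclipsed 1.9; H(240°)/H(240°) eclipsed 0.9 → 4.0 kcal/mol.
OH at 60° (staggered): iPr(120°)/OH(60°) gauche 0.9 → 0.9 kcal/mol.
OH at 120° (eclipsed): H(0°)/H(0°) eclipsed 0.9; iPr(120°)/OH(120°) eclipsed 3.0; H(240°)/H(240°) eclipsed 0.9 → 4.8 kcal/mol.
OH at 180° (staggered): iPr(120°)/OH(180°) gauche 0.9 → 0.9 kcal/mol.
OH at 240° (eclipsed): H(0°)/H(0°) eclipsed 0.9; iPr(120°)/H(120°) eclipsed 1.9; H(240°)/OH(240°) eclipsed 1.2 → 4.0 kcal/mol.
OH at 300° (staggered): no non-H gauche contacts → 0.0 kcal/mol.
The maximum (4.8 kcal/mol) occurs with OH at 120°.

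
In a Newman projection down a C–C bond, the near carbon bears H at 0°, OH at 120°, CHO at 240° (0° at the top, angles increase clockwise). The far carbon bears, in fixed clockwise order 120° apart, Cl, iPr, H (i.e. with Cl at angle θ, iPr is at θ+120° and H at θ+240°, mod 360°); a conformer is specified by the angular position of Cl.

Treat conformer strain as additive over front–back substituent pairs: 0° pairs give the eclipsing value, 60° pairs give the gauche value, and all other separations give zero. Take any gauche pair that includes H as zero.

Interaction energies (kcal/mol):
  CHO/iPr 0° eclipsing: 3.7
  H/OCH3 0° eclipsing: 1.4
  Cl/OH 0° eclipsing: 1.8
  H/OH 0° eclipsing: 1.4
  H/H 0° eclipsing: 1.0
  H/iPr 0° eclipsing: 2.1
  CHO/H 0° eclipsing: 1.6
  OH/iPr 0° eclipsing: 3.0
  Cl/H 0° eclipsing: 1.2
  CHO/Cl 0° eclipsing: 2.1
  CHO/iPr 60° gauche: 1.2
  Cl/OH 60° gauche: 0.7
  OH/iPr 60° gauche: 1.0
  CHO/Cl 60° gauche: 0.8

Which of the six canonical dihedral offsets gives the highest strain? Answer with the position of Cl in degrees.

120°

Cl at 0° is eclipsed. H at 0° is eclipsed with Cl at 0° (1.2); OH at 120° is eclipsed with iPr at 120° (3.0); CHO at 240° is eclipsed with H at 240° (1.6). Total 5.8 kcal/mol.
Cl at 60° is staggered. OH at 120° is gauche with Cl at 60° (0.7); OH at 120° is gauche with iPr at 180° (1.0); CHO at 240° is gauche with iPr at 180° (1.2). Total 2.9 kcal/mol.
Cl at 120° is eclipsed. H at 0° is eclipsed with H at 0° (1.0); OH at 120° is eclipsed with Cl at 120° (1.8); CHO at 240° is eclipsed with iPr at 240° (3.7). Total 6.5 kcal/mol.
Cl at 180° is staggered. OH at 120° is gauche with Cl at 180° (0.7); CHO at 240° is gauche with Cl at 180° (0.8); CHO at 240° is gauche with iPr at 300° (1.2). Total 2.7 kcal/mol.
Cl at 240° is eclipsed. H at 0° is eclipsed with iPr at 0° (2.1); OH at 120° is eclipsed with H at 120° (1.4); CHO at 240° is eclipsed with Cl at 240° (2.1). Total 5.6 kcal/mol.
Cl at 300° is staggered. OH at 120° is gauche with iPr at 60° (1.0); CHO at 240° is gauche with Cl at 300° (0.8). Total 1.8 kcal/mol.
The maximum (6.5 kcal/mol) occurs with Cl at 120°.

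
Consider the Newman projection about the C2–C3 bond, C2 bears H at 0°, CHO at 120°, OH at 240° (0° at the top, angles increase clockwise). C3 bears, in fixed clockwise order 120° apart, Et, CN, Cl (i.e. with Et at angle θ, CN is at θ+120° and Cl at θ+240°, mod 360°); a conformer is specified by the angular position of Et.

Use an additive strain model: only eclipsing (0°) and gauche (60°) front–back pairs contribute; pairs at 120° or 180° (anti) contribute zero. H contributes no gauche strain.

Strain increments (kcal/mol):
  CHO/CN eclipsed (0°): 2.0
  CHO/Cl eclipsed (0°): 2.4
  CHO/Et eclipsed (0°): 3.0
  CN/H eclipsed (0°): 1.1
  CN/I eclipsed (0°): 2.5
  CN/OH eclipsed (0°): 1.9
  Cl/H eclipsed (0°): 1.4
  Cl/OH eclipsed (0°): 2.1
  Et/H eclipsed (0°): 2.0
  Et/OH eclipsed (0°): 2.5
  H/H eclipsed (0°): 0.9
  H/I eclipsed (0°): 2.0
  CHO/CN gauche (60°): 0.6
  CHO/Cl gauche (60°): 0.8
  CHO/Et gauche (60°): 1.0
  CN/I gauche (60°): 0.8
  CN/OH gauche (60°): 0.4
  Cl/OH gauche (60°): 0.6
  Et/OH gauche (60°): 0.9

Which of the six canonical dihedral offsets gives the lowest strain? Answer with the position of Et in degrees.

Et at 0° (eclipsed): H(0°)/Et(0°) eclipsed 2.0; CHO(120°)/CN(120°) eclipsed 2.0; OH(240°)/Cl(240°) eclipsed 2.1 → 6.1 kcal/mol.
Et at 60° (staggered): CHO(120°)/Et(60°) gauche 1.0; CHO(120°)/CN(180°) gauche 0.6; OH(240°)/CN(180°) gauche 0.4; OH(240°)/Cl(300°) gauche 0.6 → 2.6 kcal/mol.
Et at 120° (eclipsed): H(0°)/Cl(0°) eclipsed 1.4; CHO(120°)/Et(120°) eclipsed 3.0; OH(240°)/CN(240°) eclipsed 1.9 → 6.3 kcal/mol.
Et at 180° (staggered): CHO(120°)/Et(180°) gauche 1.0; CHO(120°)/Cl(60°) gauche 0.8; OH(240°)/Et(180°) gauche 0.9; OH(240°)/CN(300°) gauche 0.4 → 3.1 kcal/mol.
Et at 240° (eclipsed): H(0°)/CN(0°) eclipsed 1.1; CHO(120°)/Cl(120°) eclipsed 2.4; OH(240°)/Et(240°) eclipsed 2.5 → 6.0 kcal/mol.
Et at 300° (staggered): CHO(120°)/CN(60°) gauche 0.6; CHO(120°)/Cl(180°) gauche 0.8; OH(240°)/Et(300°) gauche 0.9; OH(240°)/Cl(180°) gauche 0.6 → 2.9 kcal/mol.
The minimum (2.6 kcal/mol) occurs with Et at 60°.

60°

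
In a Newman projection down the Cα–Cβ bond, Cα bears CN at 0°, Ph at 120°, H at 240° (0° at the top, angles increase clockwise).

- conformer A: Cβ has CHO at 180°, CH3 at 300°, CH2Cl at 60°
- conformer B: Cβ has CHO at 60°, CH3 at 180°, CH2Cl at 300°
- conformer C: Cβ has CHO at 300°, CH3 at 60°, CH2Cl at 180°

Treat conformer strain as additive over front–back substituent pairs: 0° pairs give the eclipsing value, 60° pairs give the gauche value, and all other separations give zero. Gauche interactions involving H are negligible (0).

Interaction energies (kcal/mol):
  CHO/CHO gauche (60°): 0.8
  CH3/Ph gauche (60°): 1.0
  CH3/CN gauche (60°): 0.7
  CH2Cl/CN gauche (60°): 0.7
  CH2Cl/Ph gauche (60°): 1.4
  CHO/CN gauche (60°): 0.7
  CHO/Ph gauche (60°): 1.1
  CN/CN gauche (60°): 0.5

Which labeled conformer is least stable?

A (staggered): CN(0°)/CH3(300°) gauche 0.7; CN(0°)/CH2Cl(60°) gauche 0.7; Ph(120°)/CHO(180°) gauche 1.1; Ph(120°)/CH2Cl(60°) gauche 1.4 → 3.9 kcal/mol.
B (staggered): CN(0°)/CHO(60°) gauche 0.7; CN(0°)/CH2Cl(300°) gauche 0.7; Ph(120°)/CHO(60°) gauche 1.1; Ph(120°)/CH3(180°) gauche 1.0 → 3.5 kcal/mol.
C (staggered): CN(0°)/CHO(300°) gauche 0.7; CN(0°)/CH3(60°) gauche 0.7; Ph(120°)/CH3(60°) gauche 1.0; Ph(120°)/CH2Cl(180°) gauche 1.4 → 3.8 kcal/mol.
A has the highest total (3.9 kcal/mol).

A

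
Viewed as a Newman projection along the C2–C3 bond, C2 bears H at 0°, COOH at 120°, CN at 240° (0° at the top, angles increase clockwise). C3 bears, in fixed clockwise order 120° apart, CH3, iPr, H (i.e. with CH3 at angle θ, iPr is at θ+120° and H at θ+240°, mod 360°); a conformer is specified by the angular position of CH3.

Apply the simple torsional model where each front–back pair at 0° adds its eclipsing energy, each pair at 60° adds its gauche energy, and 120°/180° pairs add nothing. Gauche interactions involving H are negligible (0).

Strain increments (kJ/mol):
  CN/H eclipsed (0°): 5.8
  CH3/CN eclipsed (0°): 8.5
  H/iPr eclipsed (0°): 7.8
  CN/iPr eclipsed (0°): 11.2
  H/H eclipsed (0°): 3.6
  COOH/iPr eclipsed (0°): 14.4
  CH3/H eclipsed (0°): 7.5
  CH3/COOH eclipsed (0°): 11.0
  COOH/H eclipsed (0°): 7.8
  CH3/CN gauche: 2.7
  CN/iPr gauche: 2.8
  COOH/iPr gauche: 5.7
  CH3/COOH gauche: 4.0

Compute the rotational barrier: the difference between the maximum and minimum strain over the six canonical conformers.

19.3 kJ/mol

CH3 at 0° is eclipsed. H at 0° is eclipsed with CH3 at 0° (7.5); COOH at 120° is eclipsed with iPr at 120° (14.4); CN at 240° is eclipsed with H at 240° (5.8). Total 27.7 kJ/mol.
CH3 at 60° is staggered. COOH at 120° is gauche with CH3 at 60° (4.0); COOH at 120° is gauche with iPr at 180° (5.7); CN at 240° is gauche with iPr at 180° (2.8). Total 12.5 kJ/mol.
CH3 at 120° is eclipsed. H at 0° is eclipsed with H at 0° (3.6); COOH at 120° is eclipsed with CH3 at 120° (11.0); CN at 240° is eclipsed with iPr at 240° (11.2). Total 25.8 kJ/mol.
CH3 at 180° is staggered. COOH at 120° is gauche with CH3 at 180° (4.0); CN at 240° is gauche with CH3 at 180° (2.7); CN at 240° is gauche with iPr at 300° (2.8). Total 9.5 kJ/mol.
CH3 at 240° is eclipsed. H at 0° is eclipsed with iPr at 0° (7.8); COOH at 120° is eclipsed with H at 120° (7.8); CN at 240° is eclipsed with CH3 at 240° (8.5). Total 24.1 kJ/mol.
CH3 at 300° is staggered. COOH at 120° is gauche with iPr at 60° (5.7); CN at 240° is gauche with CH3 at 300° (2.7). Total 8.4 kJ/mol.
Max at 0° (27.7 kJ/mol), min at 300° (8.4 kJ/mol); barrier = 19.3 kJ/mol.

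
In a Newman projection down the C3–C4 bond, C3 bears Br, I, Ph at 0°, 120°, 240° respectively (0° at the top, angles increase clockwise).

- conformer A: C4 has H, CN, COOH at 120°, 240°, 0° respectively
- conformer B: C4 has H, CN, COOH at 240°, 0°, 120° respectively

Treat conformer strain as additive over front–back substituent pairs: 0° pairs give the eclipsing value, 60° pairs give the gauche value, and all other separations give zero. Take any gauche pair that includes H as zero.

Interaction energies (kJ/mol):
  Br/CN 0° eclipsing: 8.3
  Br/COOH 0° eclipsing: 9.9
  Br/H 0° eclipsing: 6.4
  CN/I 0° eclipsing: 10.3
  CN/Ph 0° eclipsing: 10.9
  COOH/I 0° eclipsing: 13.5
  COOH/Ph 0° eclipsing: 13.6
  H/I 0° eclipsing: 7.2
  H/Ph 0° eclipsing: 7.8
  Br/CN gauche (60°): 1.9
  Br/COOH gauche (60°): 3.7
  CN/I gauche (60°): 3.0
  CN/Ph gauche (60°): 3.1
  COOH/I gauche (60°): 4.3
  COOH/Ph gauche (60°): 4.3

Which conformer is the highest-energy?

B

A is eclipsed. Br at 0° is eclipsed with COOH at 0° (9.9); I at 120° is eclipsed with H at 120° (7.2); Ph at 240° is eclipsed with CN at 240° (10.9). Total 28.0 kJ/mol.
B is eclipsed. Br at 0° is eclipsed with CN at 0° (8.3); I at 120° is eclipsed with COOH at 120° (13.5); Ph at 240° is eclipsed with H at 240° (7.8). Total 29.6 kJ/mol.
B has the highest total (29.6 kJ/mol).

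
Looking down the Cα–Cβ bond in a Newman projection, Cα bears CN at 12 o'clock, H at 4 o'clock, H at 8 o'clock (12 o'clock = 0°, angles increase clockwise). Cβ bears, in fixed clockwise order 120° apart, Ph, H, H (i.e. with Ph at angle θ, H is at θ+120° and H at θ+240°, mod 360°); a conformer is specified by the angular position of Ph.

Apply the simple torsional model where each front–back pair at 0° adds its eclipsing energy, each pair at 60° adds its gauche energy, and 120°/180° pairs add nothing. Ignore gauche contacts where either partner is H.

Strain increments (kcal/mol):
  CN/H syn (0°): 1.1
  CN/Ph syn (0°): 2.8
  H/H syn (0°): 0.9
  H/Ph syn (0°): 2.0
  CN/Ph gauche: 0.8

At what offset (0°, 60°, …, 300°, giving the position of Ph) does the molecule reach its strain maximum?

0°

Ph at 0° (eclipsed): CN(0°)/Ph(0°) eclipsed 2.8; H(120°)/H(120°) eclipsed 0.9; H(240°)/H(240°) eclipsed 0.9 → 4.6 kcal/mol.
Ph at 60° (staggered): CN(0°)/Ph(60°) gauche 0.8 → 0.8 kcal/mol.
Ph at 120° (eclipsed): CN(0°)/H(0°) eclipsed 1.1; H(120°)/Ph(120°) eclipsed 2.0; H(240°)/H(240°) eclipsed 0.9 → 4.0 kcal/mol.
Ph at 180° (staggered): no non-H gauche contacts → 0.0 kcal/mol.
Ph at 240° (eclipsed): CN(0°)/H(0°) eclipsed 1.1; H(120°)/H(120°) eclipsed 0.9; H(240°)/Ph(240°) eclipsed 2.0 → 4.0 kcal/mol.
Ph at 300° (staggered): CN(0°)/Ph(300°) gauche 0.8 → 0.8 kcal/mol.
The maximum (4.6 kcal/mol) occurs with Ph at 0°.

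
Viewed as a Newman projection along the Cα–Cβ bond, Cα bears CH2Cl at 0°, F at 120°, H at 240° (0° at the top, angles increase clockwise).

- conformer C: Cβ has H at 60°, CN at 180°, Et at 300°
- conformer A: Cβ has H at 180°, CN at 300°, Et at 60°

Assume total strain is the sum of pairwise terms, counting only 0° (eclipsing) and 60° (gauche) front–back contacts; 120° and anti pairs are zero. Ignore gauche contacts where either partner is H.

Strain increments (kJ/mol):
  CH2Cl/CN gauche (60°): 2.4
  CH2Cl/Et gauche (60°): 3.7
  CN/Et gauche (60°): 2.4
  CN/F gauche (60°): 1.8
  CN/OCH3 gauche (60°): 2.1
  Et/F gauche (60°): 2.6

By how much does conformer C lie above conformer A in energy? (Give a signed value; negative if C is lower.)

-3.2 kJ/mol

C (staggered): CH2Cl(0°)/Et(300°) gauche 3.7; F(120°)/CN(180°) gauche 1.8 → 5.5 kJ/mol.
A (staggered): CH2Cl(0°)/CN(300°) gauche 2.4; CH2Cl(0°)/Et(60°) gauche 3.7; F(120°)/Et(60°) gauche 2.6 → 8.7 kJ/mol.
E(C) − E(A) = 5.5 − 8.7 = -3.2 kJ/mol.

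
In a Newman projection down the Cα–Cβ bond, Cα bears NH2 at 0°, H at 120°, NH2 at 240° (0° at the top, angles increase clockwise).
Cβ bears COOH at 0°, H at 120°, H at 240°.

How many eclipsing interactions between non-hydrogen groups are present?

Non-H eclipsing pairs: NH2(0°)/COOH(0°) — 1 interaction.

1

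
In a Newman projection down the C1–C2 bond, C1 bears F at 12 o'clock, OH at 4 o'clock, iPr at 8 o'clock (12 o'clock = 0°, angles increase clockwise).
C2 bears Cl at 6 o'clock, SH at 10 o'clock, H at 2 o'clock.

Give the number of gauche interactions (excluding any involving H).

Non-H gauche pairs: F(0°)/SH(300°); OH(120°)/Cl(180°); iPr(240°)/Cl(180°); iPr(240°)/SH(300°) — 4 interactions.

4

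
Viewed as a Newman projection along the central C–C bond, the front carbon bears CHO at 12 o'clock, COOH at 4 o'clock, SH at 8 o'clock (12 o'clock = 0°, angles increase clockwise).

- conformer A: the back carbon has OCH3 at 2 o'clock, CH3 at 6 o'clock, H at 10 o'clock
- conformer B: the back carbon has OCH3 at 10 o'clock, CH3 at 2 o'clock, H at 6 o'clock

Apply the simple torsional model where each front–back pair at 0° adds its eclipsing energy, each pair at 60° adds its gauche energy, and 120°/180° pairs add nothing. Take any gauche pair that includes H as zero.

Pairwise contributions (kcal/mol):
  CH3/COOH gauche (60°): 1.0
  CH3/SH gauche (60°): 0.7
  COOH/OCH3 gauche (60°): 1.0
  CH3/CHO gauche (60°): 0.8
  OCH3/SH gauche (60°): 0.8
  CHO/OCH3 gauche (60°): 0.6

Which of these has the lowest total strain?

B

A (staggered): CHO–OCH3 gauche, COOH–OCH3 gauche, COOH–CH3 gauche, SH–CH3 gauche; 0.6 + 1.0 + 1.0 + 0.7 = 3.3 kcal/mol.
B (staggered): CHO–OCH3 gauche, CHO–CH3 gauche, COOH–CH3 gauche, SH–OCH3 gauche; 0.6 + 0.8 + 1.0 + 0.8 = 3.2 kcal/mol.
B has the lowest total (3.2 kcal/mol).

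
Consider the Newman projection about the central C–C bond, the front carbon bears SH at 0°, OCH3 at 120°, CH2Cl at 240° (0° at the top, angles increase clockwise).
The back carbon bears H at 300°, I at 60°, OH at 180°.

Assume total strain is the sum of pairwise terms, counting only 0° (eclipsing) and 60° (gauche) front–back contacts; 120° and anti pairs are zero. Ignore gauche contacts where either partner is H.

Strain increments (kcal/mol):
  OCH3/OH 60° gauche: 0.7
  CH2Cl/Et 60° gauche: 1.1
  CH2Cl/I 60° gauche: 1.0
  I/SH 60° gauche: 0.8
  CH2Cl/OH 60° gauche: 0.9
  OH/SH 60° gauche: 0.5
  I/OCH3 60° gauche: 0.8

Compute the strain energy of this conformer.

3.2 kcal/mol

This conformer (staggered): SH(0°)/I(60°) gauche 0.8; OCH3(120°)/I(60°) gauche 0.8; OCH3(120°)/OH(180°) gauche 0.7; CH2Cl(240°)/OH(180°) gauche 0.9 → 3.2 kcal/mol.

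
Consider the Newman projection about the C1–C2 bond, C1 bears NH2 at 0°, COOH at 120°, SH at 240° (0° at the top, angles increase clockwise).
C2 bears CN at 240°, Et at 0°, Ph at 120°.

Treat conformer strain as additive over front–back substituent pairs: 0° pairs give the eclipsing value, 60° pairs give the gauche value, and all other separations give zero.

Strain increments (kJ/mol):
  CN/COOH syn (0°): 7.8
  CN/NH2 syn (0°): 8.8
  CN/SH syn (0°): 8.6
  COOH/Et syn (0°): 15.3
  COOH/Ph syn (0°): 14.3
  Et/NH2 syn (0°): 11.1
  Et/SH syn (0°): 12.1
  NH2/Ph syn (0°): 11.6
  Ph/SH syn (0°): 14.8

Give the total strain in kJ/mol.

This conformer (eclipsed): NH2(0°)/Et(0°) eclipsed 11.1; COOH(120°)/Ph(120°) eclipsed 14.3; SH(240°)/CN(240°) eclipsed 8.6 → 34.0 kJ/mol.

34.0 kJ/mol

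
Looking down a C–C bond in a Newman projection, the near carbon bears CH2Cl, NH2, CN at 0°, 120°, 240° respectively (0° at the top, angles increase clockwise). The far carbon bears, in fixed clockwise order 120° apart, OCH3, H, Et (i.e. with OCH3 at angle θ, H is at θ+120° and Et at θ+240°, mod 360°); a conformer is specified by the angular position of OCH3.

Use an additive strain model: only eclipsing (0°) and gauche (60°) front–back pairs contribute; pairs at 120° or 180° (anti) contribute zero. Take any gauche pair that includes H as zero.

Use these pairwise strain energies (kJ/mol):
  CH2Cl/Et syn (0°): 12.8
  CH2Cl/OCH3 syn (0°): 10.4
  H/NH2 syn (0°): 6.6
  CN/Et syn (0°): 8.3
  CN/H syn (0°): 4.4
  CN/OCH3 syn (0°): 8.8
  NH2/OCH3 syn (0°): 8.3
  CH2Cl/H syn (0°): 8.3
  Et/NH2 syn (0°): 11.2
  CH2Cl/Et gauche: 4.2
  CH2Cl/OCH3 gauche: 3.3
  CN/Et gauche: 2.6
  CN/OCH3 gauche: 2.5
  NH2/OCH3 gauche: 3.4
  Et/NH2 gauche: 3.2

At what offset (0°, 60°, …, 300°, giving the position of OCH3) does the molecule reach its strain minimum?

OCH3 at 0° is eclipsed. CH2Cl at 0° is eclipsed with OCH3 at 0° (10.4); NH2 at 120° is eclipsed with H at 120° (6.6); CN at 240° is eclipsed with Et at 240° (8.3). Total 25.3 kJ/mol.
OCH3 at 60° is staggered. CH2Cl at 0° is gauche with OCH3 at 60° (3.3); CH2Cl at 0° is gauche with Et at 300° (4.2); NH2 at 120° is gauche with OCH3 at 60° (3.4); CN at 240° is gauche with Et at 300° (2.6). Total 13.5 kJ/mol.
OCH3 at 120° is eclipsed. CH2Cl at 0° is eclipsed with Et at 0° (12.8); NH2 at 120° is eclipsed with OCH3 at 120° (8.3); CN at 240° is eclipsed with H at 240° (4.4). Total 25.5 kJ/mol.
OCH3 at 180° is staggered. CH2Cl at 0° is gauche with Et at 60° (4.2); NH2 at 120° is gauche with OCH3 at 180° (3.4); NH2 at 120° is gauche with Et at 60° (3.2); CN at 240° is gauche with OCH3 at 180° (2.5). Total 13.3 kJ/mol.
OCH3 at 240° is eclipsed. CH2Cl at 0° is eclipsed with H at 0° (8.3); NH2 at 120° is eclipsed with Et at 120° (11.2); CN at 240° is eclipsed with OCH3 at 240° (8.8). Total 28.3 kJ/mol.
OCH3 at 300° is staggered. CH2Cl at 0° is gauche with OCH3 at 300° (3.3); NH2 at 120° is gauche with Et at 180° (3.2); CN at 240° is gauche with OCH3 at 300° (2.5); CN at 240° is gauche with Et at 180° (2.6). Total 11.6 kJ/mol.
The minimum (11.6 kJ/mol) occurs with OCH3 at 300°.

300°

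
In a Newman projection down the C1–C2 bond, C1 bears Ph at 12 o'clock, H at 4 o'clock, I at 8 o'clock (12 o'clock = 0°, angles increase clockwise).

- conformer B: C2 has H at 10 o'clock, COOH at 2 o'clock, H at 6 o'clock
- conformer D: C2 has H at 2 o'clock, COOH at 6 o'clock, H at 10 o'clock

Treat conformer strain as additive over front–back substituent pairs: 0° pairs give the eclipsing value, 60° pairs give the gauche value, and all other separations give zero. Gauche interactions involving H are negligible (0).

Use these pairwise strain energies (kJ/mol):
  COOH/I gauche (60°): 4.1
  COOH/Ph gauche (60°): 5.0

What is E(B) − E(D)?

B (staggered): Ph–COOH gauche; 5.0 = 5.0 kJ/mol.
D (staggered): I–COOH gauche; 4.1 = 4.1 kJ/mol.
E(B) − E(D) = 5.0 − 4.1 = +0.9 kJ/mol.

+0.9 kJ/mol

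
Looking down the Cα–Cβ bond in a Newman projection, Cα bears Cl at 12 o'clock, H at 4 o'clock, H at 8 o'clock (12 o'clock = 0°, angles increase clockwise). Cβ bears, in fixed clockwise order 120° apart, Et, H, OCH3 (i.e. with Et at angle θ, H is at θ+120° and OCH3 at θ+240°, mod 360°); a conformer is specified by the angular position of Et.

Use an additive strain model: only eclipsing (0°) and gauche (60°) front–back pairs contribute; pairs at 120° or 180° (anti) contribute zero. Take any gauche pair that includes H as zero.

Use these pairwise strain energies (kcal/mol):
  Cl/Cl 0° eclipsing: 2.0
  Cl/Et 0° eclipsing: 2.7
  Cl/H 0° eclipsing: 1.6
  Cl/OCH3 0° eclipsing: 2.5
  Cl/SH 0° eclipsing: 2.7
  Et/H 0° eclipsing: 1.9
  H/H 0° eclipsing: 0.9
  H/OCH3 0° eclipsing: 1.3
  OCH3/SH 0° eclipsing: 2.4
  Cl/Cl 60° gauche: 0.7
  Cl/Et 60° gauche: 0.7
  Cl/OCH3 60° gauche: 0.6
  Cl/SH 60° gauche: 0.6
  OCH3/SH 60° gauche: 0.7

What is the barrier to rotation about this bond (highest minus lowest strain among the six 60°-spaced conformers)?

Et at 0° (eclipsed): Cl–Et eclipsed, H–H eclipsed, H–OCH3 eclipsed; 2.7 + 0.9 + 1.3 = 4.9 kcal/mol.
Et at 60° (staggered): Cl–Et gauche, Cl–OCH3 gauche; 0.7 + 0.6 = 1.3 kcal/mol.
Et at 120° (eclipsed): Cl–OCH3 eclipsed, H–Et eclipsed, H–H eclipsed; 2.5 + 1.9 + 0.9 = 5.3 kcal/mol.
Et at 180° (staggered): Cl–OCH3 gauche; 0.6 = 0.6 kcal/mol.
Et at 240° (eclipsed): Cl–H eclipsed, H–OCH3 eclipsed, H–Et eclipsed; 1.6 + 1.3 + 1.9 = 4.8 kcal/mol.
Et at 300° (staggered): Cl–Et gauche; 0.7 = 0.7 kcal/mol.
Max at 120° (5.3 kcal/mol), min at 180° (0.6 kcal/mol); barrier = 4.7 kcal/mol.

4.7 kcal/mol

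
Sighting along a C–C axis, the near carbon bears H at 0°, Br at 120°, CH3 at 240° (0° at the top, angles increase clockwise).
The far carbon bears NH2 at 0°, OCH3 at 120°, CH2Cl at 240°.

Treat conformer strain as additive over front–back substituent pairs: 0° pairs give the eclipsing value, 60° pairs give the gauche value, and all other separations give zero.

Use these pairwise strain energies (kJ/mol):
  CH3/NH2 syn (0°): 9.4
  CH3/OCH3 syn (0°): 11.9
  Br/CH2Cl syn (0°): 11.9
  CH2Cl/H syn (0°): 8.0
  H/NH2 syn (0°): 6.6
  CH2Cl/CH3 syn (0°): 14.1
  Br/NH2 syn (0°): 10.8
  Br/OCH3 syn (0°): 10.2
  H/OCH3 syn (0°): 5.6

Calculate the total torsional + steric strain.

This conformer is eclipsed. H at 0° is eclipsed with NH2 at 0° (6.6); Br at 120° is eclipsed with OCH3 at 120° (10.2); CH3 at 240° is eclipsed with CH2Cl at 240° (14.1). Total 30.9 kJ/mol.

30.9 kJ/mol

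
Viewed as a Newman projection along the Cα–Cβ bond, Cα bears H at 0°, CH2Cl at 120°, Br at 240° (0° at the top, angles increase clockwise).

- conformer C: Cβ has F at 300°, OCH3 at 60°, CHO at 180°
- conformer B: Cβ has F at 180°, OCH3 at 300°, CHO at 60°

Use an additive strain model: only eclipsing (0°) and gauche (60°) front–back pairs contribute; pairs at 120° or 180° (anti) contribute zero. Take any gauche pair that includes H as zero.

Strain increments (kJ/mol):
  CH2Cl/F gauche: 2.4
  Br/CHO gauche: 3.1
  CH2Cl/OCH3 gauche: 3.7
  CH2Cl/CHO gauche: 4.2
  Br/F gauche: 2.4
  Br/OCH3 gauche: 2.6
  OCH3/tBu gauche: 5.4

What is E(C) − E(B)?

C (staggered): CH2Cl(120°)/OCH3(60°) gauche 3.7; CH2Cl(120°)/CHO(180°) gauche 4.2; Br(240°)/F(300°) gauche 2.4; Br(240°)/CHO(180°) gauche 3.1 → 13.4 kJ/mol.
B (staggered): CH2Cl(120°)/F(180°) gauche 2.4; CH2Cl(120°)/CHO(60°) gauche 4.2; Br(240°)/F(180°) gauche 2.4; Br(240°)/OCH3(300°) gauche 2.6 → 11.6 kJ/mol.
E(C) − E(B) = 13.4 − 11.6 = +1.8 kJ/mol.

+1.8 kJ/mol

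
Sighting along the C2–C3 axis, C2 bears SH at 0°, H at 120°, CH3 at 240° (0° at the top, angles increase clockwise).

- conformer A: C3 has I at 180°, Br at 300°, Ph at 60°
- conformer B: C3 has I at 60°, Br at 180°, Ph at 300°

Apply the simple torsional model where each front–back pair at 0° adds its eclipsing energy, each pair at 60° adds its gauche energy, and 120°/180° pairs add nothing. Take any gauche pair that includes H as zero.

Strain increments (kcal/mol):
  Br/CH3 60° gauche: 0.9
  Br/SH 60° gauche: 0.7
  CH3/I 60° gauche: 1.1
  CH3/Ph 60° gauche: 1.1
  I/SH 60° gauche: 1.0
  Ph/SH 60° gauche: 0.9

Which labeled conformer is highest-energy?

A (staggered): SH(0°)/Br(300°) gauche 0.7; SH(0°)/Ph(60°) gauche 0.9; CH3(240°)/I(180°) gauche 1.1; CH3(240°)/Br(300°) gauche 0.9 → 3.6 kcal/mol.
B (staggered): SH(0°)/I(60°) gauche 1.0; SH(0°)/Ph(300°) gauche 0.9; CH3(240°)/Br(180°) gauche 0.9; CH3(240°)/Ph(300°) gauche 1.1 → 3.9 kcal/mol.
B has the highest total (3.9 kcal/mol).

B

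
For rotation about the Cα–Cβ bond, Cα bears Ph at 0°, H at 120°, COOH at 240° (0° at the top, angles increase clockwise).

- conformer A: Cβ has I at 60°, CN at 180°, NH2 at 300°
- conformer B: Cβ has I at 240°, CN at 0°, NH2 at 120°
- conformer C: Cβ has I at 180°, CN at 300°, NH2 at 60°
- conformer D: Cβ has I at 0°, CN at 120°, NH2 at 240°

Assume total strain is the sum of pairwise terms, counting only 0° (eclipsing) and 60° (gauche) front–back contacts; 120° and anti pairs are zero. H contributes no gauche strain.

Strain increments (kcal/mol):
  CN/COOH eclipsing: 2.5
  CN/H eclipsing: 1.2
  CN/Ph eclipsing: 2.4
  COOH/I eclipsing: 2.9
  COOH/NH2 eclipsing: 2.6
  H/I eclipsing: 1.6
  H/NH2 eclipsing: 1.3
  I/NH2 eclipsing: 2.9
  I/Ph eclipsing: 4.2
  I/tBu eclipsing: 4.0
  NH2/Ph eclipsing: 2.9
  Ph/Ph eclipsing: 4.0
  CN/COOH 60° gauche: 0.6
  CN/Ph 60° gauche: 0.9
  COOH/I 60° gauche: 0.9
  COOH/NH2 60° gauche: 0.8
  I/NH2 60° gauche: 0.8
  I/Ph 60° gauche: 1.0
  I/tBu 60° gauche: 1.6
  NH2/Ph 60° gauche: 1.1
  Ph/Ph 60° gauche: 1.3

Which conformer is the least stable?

A (staggered): Ph(0°)/I(60°) gauche 1.0; Ph(0°)/NH2(300°) gauche 1.1; COOH(240°)/CN(180°) gauche 0.6; COOH(240°)/NH2(300°) gauche 0.8 → 3.5 kcal/mol.
B (eclipsed): Ph(0°)/CN(0°) eclipsed 2.4; H(120°)/NH2(120°) eclipsed 1.3; COOH(240°)/I(240°) eclipsed 2.9 → 6.6 kcal/mol.
C (staggered): Ph(0°)/CN(300°) gauche 0.9; Ph(0°)/NH2(60°) gauche 1.1; COOH(240°)/I(180°) gauche 0.9; COOH(240°)/CN(300°) gauche 0.6 → 3.5 kcal/mol.
D (eclipsed): Ph(0°)/I(0°) eclipsed 4.2; H(120°)/CN(120°) eclipsed 1.2; COOH(240°)/NH2(240°) eclipsed 2.6 → 8.0 kcal/mol.
D has the highest total (8.0 kcal/mol).

D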